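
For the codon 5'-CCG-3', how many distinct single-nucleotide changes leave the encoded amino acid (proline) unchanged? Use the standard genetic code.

Position 1: none → 0 synonymous.
Position 2: none → 0 synonymous.
Position 3: CCT, CCC, CCA → 3 synonymous.
Total: 0 + 0 + 3 = 3.

3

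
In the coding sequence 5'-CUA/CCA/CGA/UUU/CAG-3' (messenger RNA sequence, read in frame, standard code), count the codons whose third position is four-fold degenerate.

Codon 1 CUA (Leu): third position 4-fold.
Codon 2 CCA (Pro): third position 4-fold.
Codon 3 CGA (Arg): third position 4-fold.
Codon 4 UUU (Phe): third position 2-fold.
Codon 5 CAG (Gln): third position 2-fold.
Four-fold degenerate third positions: 3.

3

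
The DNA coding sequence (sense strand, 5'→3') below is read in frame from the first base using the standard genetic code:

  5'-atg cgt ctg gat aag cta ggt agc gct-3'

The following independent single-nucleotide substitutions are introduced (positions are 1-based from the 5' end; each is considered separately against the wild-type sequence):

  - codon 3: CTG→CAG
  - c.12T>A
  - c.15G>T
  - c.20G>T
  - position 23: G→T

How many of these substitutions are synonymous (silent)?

Codon 3: CTG (Leu) → CAG (Gln) — missense.
Codon 4: GAT (Asp) → GAA (Glu) — missense.
Codon 5: AAG (Lys) → AAT (Asn) — missense.
Codon 7: GGT (Gly) → GTT (Val) — missense.
Codon 8: AGC (Ser) → ATC (Ile) — missense.
Synonymous: 0 of 5.

0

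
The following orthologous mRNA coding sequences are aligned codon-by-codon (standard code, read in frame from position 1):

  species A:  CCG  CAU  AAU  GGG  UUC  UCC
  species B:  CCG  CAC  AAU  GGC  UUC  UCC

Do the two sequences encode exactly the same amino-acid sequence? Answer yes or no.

Codon 1: CCG Pro / CCG Pro — identical.
Codon 2: CAU His / CAC His — synonymous.
Codon 3: AAU Asn / AAU Asn — identical.
Codon 4: GGG Gly / GGC Gly — synonymous.
Codon 5: UUC Phe / UUC Phe — identical.
Codon 6: UCC Ser / UCC Ser — identical.
Nonsynonymous differences: 0 → same protein.

yes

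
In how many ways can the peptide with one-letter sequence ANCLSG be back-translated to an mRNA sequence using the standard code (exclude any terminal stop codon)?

2304

Ala: 4 codons.
Asn: 2 codons.
Cys: 2 codons.
Leu: 6 codons.
Ser: 6 codons.
Gly: 4 codons.
4 × 2 × 2 × 6 × 6 × 4 = 2304.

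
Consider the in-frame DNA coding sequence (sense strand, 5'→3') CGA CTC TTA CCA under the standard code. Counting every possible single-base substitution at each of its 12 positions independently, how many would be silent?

Codon 1 (CGA, Arg): 4 synonymous substitutions.
Codon 2 (CTC, Leu): 3 synonymous substitutions.
Codon 3 (TTA, Leu): 2 synonymous substitutions.
Codon 4 (CCA, Pro): 3 synonymous substitutions.
Total: 4 + 3 + 2 + 3 = 12.

12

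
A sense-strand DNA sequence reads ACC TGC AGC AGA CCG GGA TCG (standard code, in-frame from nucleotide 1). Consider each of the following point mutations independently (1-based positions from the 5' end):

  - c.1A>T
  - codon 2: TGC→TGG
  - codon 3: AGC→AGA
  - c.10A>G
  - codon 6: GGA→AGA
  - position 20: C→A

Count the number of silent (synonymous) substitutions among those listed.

0

Codon 1: ACC (Thr) → TCC (Ser) — missense.
Codon 2: TGC (Cys) → TGG (Trp) — missense.
Codon 3: AGC (Ser) → AGA (Arg) — missense.
Codon 4: AGA (Arg) → GGA (Gly) — missense.
Codon 6: GGA (Gly) → AGA (Arg) — missense.
Codon 7: TCG (Ser) → TAG (Stop) — nonsense.
Synonymous: 0 of 6.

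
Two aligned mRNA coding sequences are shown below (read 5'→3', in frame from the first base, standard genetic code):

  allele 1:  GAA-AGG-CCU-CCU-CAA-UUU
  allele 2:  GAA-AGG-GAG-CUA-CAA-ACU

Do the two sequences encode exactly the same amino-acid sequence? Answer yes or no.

Codon 1: GAA Glu / GAA Glu — identical.
Codon 2: AGG Arg / AGG Arg — identical.
Codon 3: CCU Pro / GAG Glu — nonsynonymous.
Codon 4: CCU Pro / CUA Leu — nonsynonymous.
Codon 5: CAA Gln / CAA Gln — identical.
Codon 6: UUU Phe / ACU Thr — nonsynonymous.
Nonsynonymous differences: 3 → different protein.

no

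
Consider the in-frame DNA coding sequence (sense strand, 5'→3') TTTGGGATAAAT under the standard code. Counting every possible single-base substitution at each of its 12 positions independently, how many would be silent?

7

Codon 1 (TTT, Phe): 1 synonymous substitution.
Codon 2 (GGG, Gly): 3 synonymous substitutions.
Codon 3 (ATA, Ile): 2 synonymous substitutions.
Codon 4 (AAT, Asn): 1 synonymous substitution.
Total: 1 + 3 + 2 + 1 = 7.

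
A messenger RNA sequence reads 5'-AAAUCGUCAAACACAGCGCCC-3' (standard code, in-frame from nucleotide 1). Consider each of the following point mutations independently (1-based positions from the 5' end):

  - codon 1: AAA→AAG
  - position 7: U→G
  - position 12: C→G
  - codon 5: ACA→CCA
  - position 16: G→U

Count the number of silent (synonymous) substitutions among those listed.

1

Codon 1: AAA (Lys) → AAG (Lys) — synonymous.
Codon 3: UCA (Ser) → GCA (Ala) — missense.
Codon 4: AAC (Asn) → AAG (Lys) — missense.
Codon 5: ACA (Thr) → CCA (Pro) — missense.
Codon 6: GCG (Ala) → UCG (Ser) — missense.
Synonymous: 1 of 5.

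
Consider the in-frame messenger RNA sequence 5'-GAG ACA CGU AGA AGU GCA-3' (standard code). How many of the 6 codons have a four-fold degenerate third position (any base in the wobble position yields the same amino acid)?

Codon 1 GAG (Glu): third position 2-fold.
Codon 2 ACA (Thr): third position 4-fold.
Codon 3 CGU (Arg): third position 4-fold.
Codon 4 AGA (Arg): third position 2-fold.
Codon 5 AGU (Ser): third position 2-fold.
Codon 6 GCA (Ala): third position 4-fold.
Four-fold degenerate third positions: 3.

3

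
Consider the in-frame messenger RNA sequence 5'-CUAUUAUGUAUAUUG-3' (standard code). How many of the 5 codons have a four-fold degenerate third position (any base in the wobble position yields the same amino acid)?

1

Codon 1 CUA (Leu): third position 4-fold.
Codon 2 UUA (Leu): third position 2-fold.
Codon 3 UGU (Cys): third position 2-fold.
Codon 4 AUA (Ile): third position 3-fold.
Codon 5 UUG (Leu): third position 2-fold.
Four-fold degenerate third positions: 1.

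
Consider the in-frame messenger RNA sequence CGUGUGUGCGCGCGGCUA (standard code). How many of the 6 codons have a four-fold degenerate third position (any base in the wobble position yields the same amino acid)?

Codon 1 CGU (Arg): third position 4-fold.
Codon 2 GUG (Val): third position 4-fold.
Codon 3 UGC (Cys): third position 2-fold.
Codon 4 GCG (Ala): third position 4-fold.
Codon 5 CGG (Arg): third position 4-fold.
Codon 6 CUA (Leu): third position 4-fold.
Four-fold degenerate third positions: 5.

5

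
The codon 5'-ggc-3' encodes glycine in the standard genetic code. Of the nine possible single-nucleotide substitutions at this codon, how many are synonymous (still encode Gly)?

3

Position 1: none → 0 synonymous.
Position 2: none → 0 synonymous.
Position 3: GGU, GGA, GGG → 3 synonymous.
Total: 0 + 0 + 3 = 3.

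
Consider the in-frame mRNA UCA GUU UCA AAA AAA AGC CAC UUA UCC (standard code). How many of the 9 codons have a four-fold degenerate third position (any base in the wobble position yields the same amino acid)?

Codon 1 UCA (Ser): third position 4-fold.
Codon 2 GUU (Val): third position 4-fold.
Codon 3 UCA (Ser): third position 4-fold.
Codon 4 AAA (Lys): third position 2-fold.
Codon 5 AAA (Lys): third position 2-fold.
Codon 6 AGC (Ser): third position 2-fold.
Codon 7 CAC (His): third position 2-fold.
Codon 8 UUA (Leu): third position 2-fold.
Codon 9 UCC (Ser): third position 4-fold.
Four-fold degenerate third positions: 4.

4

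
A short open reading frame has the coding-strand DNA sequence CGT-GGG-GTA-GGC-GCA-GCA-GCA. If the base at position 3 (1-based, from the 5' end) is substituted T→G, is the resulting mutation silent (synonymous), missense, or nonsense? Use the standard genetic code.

silent

Position 3 falls in codon 1: CGT → Arg.
After the substitution the codon is CGG → Arg.
Both encode Arg, so the change is synonymous.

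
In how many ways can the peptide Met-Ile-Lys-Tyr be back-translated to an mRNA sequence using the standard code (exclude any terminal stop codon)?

12

Met: 1 codon.
Ile: 3 codons.
Lys: 2 codons.
Tyr: 2 codons.
1 × 3 × 2 × 2 = 12.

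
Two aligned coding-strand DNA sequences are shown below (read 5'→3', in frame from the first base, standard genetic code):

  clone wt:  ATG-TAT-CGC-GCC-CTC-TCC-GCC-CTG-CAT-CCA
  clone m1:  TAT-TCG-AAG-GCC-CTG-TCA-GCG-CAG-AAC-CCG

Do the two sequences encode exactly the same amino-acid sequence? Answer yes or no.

Codon 1: ATG Met / TAT Tyr — nonsynonymous.
Codon 2: TAT Tyr / TCG Ser — nonsynonymous.
Codon 3: CGC Arg / AAG Lys — nonsynonymous.
Codon 4: GCC Ala / GCC Ala — identical.
Codon 5: CTC Leu / CTG Leu — synonymous.
Codon 6: TCC Ser / TCA Ser — synonymous.
Codon 7: GCC Ala / GCG Ala — synonymous.
Codon 8: CTG Leu / CAG Gln — nonsynonymous.
Codon 9: CAT His / AAC Asn — nonsynonymous.
Codon 10: CCA Pro / CCG Pro — synonymous.
Nonsynonymous differences: 5 → different protein.

no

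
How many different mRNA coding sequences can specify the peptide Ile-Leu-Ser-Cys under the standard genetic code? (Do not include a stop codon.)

Ile: 3 codons.
Leu: 6 codons.
Ser: 6 codons.
Cys: 2 codons.
3 × 6 × 6 × 2 = 216.

216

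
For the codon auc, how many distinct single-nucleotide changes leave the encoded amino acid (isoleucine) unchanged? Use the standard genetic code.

2

Position 1: none → 0 synonymous.
Position 2: none → 0 synonymous.
Position 3: AUU, AUA → 2 synonymous.
Total: 0 + 0 + 2 = 2.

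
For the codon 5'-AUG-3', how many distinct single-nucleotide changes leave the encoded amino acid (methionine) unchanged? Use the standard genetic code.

Position 1: none → 0 synonymous.
Position 2: none → 0 synonymous.
Position 3: none → 0 synonymous.
Total: 0 + 0 + 0 = 0.

0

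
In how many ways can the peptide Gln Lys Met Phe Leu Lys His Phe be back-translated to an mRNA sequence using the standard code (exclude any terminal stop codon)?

384

Gln: 2 codons.
Lys: 2 codons.
Met: 1 codon.
Phe: 2 codons.
Leu: 6 codons.
Lys: 2 codons.
His: 2 codons.
Phe: 2 codons.
2 × 2 × 1 × 2 × 6 × 2 × 2 × 2 = 384.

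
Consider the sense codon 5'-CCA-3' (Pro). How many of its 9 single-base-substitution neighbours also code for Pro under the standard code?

Position 1: none → 0 synonymous.
Position 2: none → 0 synonymous.
Position 3: CCT, CCC, CCG → 3 synonymous.
Total: 0 + 0 + 3 = 3.

3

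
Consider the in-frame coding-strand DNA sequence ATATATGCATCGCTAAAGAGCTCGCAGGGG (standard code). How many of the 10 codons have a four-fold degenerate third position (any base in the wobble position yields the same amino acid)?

5

Codon 1 ATA (Ile): third position 3-fold.
Codon 2 TAT (Tyr): third position 2-fold.
Codon 3 GCA (Ala): third position 4-fold.
Codon 4 TCG (Ser): third position 4-fold.
Codon 5 CTA (Leu): third position 4-fold.
Codon 6 AAG (Lys): third position 2-fold.
Codon 7 AGC (Ser): third position 2-fold.
Codon 8 TCG (Ser): third position 4-fold.
Codon 9 CAG (Gln): third position 2-fold.
Codon 10 GGG (Gly): third position 4-fold.
Four-fold degenerate third positions: 5.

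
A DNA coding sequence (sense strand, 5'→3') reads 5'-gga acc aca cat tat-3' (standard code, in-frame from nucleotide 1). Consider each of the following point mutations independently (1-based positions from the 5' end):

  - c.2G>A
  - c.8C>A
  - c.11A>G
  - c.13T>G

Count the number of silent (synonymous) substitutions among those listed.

Codon 1: GGA (Gly) → GAA (Glu) — missense.
Codon 3: ACA (Thr) → AAA (Lys) — missense.
Codon 4: CAT (His) → CGT (Arg) — missense.
Codon 5: TAT (Tyr) → GAT (Asp) — missense.
Synonymous: 0 of 4.

0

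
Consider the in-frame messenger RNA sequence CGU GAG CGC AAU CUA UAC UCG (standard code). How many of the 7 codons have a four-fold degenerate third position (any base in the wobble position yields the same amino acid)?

Codon 1 CGU (Arg): third position 4-fold.
Codon 2 GAG (Glu): third position 2-fold.
Codon 3 CGC (Arg): third position 4-fold.
Codon 4 AAU (Asn): third position 2-fold.
Codon 5 CUA (Leu): third position 4-fold.
Codon 6 UAC (Tyr): third position 2-fold.
Codon 7 UCG (Ser): third position 4-fold.
Four-fold degenerate third positions: 4.

4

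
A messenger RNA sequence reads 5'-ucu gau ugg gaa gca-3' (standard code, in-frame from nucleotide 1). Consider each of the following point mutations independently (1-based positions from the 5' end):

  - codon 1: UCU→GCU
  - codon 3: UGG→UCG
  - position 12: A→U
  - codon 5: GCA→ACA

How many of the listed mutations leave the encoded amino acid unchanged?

0

Codon 1: UCU (Ser) → GCU (Ala) — missense.
Codon 3: UGG (Trp) → UCG (Ser) — missense.
Codon 4: GAA (Glu) → GAU (Asp) — missense.
Codon 5: GCA (Ala) → ACA (Thr) — missense.
Synonymous: 0 of 4.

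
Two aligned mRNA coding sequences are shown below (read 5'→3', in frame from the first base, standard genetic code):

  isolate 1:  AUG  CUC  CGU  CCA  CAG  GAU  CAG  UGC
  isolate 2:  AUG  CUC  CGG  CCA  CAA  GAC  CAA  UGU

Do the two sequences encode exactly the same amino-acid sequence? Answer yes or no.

Codon 1: AUG Met / AUG Met — identical.
Codon 2: CUC Leu / CUC Leu — identical.
Codon 3: CGU Arg / CGG Arg — synonymous.
Codon 4: CCA Pro / CCA Pro — identical.
Codon 5: CAG Gln / CAA Gln — synonymous.
Codon 6: GAU Asp / GAC Asp — synonymous.
Codon 7: CAG Gln / CAA Gln — synonymous.
Codon 8: UGC Cys / UGU Cys — synonymous.
Nonsynonymous differences: 0 → same protein.

yes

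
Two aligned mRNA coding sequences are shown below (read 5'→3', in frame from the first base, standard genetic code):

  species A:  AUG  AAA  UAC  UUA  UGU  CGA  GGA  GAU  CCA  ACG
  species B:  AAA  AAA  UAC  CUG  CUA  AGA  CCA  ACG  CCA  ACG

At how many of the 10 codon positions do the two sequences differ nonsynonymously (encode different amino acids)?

Codon 1: AUG Met / AAA Lys — nonsynonymous.
Codon 2: AAA Lys / AAA Lys — identical.
Codon 3: UAC Tyr / UAC Tyr — identical.
Codon 4: UUA Leu / CUG Leu — synonymous.
Codon 5: UGU Cys / CUA Leu — nonsynonymous.
Codon 6: CGA Arg / AGA Arg — synonymous.
Codon 7: GGA Gly / CCA Pro — nonsynonymous.
Codon 8: GAU Asp / ACG Thr — nonsynonymous.
Codon 9: CCA Pro / CCA Pro — identical.
Codon 10: ACG Thr / ACG Thr — identical.
Nonsynonymous differences: 4.

4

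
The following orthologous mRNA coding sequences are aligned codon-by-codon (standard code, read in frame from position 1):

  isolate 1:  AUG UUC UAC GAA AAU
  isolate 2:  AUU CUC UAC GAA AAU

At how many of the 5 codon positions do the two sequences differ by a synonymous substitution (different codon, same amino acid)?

Codon 1: AUG Met / AUU Ile — nonsynonymous.
Codon 2: UUC Phe / CUC Leu — nonsynonymous.
Codon 3: UAC Tyr / UAC Tyr — identical.
Codon 4: GAA Glu / GAA Glu — identical.
Codon 5: AAU Asn / AAU Asn — identical.
Synonymous differences: 0.

0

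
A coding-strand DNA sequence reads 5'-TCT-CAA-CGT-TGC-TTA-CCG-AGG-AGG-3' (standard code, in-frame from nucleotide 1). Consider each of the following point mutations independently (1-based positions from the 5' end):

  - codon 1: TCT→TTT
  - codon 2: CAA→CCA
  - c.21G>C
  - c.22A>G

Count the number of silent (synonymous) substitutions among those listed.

0

Codon 1: TCT (Ser) → TTT (Phe) — missense.
Codon 2: CAA (Gln) → CCA (Pro) — missense.
Codon 7: AGG (Arg) → AGC (Ser) — missense.
Codon 8: AGG (Arg) → GGG (Gly) — missense.
Synonymous: 0 of 4.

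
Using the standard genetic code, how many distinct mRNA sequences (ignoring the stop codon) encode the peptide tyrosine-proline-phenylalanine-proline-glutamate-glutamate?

256

Tyr: 2 codons.
Pro: 4 codons.
Phe: 2 codons.
Pro: 4 codons.
Glu: 2 codons.
Glu: 2 codons.
2 × 4 × 2 × 4 × 2 × 2 = 256.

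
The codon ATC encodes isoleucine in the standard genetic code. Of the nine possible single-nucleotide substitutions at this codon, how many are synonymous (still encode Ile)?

Position 1: none → 0 synonymous.
Position 2: none → 0 synonymous.
Position 3: ATT, ATA → 2 synonymous.
Total: 0 + 0 + 2 = 2.

2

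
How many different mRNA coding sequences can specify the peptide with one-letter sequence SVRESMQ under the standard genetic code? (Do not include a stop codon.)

3456

Ser: 6 codons.
Val: 4 codons.
Arg: 6 codons.
Glu: 2 codons.
Ser: 6 codons.
Met: 1 codon.
Gln: 2 codons.
6 × 4 × 6 × 2 × 6 × 1 × 2 = 3456.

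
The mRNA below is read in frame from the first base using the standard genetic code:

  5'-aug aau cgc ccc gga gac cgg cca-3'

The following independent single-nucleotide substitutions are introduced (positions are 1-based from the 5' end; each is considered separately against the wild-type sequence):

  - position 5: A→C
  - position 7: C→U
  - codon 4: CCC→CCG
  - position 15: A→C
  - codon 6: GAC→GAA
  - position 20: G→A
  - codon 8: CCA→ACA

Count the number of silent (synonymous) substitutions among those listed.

Codon 2: AAU (Asn) → ACU (Thr) — missense.
Codon 3: CGC (Arg) → UGC (Cys) — missense.
Codon 4: CCC (Pro) → CCG (Pro) — synonymous.
Codon 5: GGA (Gly) → GGC (Gly) — synonymous.
Codon 6: GAC (Asp) → GAA (Glu) — missense.
Codon 7: CGG (Arg) → CAG (Gln) — missense.
Codon 8: CCA (Pro) → ACA (Thr) — missense.
Synonymous: 2 of 7.

2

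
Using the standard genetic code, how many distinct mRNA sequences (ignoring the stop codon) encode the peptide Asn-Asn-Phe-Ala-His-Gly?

Asn: 2 codons.
Asn: 2 codons.
Phe: 2 codons.
Ala: 4 codons.
His: 2 codons.
Gly: 4 codons.
2 × 2 × 2 × 4 × 2 × 4 = 256.

256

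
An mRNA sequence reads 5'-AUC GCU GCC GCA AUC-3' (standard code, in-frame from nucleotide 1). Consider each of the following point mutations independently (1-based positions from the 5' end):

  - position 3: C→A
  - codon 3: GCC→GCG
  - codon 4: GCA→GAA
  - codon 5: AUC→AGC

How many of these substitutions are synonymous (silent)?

2

Codon 1: AUC (Ile) → AUA (Ile) — synonymous.
Codon 3: GCC (Ala) → GCG (Ala) — synonymous.
Codon 4: GCA (Ala) → GAA (Glu) — missense.
Codon 5: AUC (Ile) → AGC (Ser) — missense.
Synonymous: 2 of 4.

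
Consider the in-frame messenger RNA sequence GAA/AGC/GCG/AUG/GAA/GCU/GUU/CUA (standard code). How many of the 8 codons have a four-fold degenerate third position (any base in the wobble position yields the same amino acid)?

Codon 1 GAA (Glu): third position 2-fold.
Codon 2 AGC (Ser): third position 2-fold.
Codon 3 GCG (Ala): third position 4-fold.
Codon 4 AUG (Met): third position 1-fold.
Codon 5 GAA (Glu): third position 2-fold.
Codon 6 GCU (Ala): third position 4-fold.
Codon 7 GUU (Val): third position 4-fold.
Codon 8 CUA (Leu): third position 4-fold.
Four-fold degenerate third positions: 4.

4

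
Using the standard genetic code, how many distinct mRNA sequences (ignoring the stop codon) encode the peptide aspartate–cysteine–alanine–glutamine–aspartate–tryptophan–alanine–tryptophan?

256

Asp: 2 codons.
Cys: 2 codons.
Ala: 4 codons.
Gln: 2 codons.
Asp: 2 codons.
Trp: 1 codon.
Ala: 4 codons.
Trp: 1 codon.
2 × 2 × 4 × 2 × 2 × 1 × 4 × 1 = 256.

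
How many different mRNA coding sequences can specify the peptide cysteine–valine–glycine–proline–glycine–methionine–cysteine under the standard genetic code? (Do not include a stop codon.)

Cys: 2 codons.
Val: 4 codons.
Gly: 4 codons.
Pro: 4 codons.
Gly: 4 codons.
Met: 1 codon.
Cys: 2 codons.
2 × 4 × 4 × 4 × 4 × 1 × 2 = 1024.

1024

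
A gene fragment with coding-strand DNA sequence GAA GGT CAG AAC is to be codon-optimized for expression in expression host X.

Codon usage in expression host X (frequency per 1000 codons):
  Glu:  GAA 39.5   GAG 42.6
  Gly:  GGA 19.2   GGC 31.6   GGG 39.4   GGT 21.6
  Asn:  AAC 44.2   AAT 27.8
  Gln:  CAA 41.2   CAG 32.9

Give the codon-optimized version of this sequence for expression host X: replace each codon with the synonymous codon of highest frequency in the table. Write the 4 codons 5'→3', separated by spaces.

GAG GGG CAA AAC

Codon 1 (Glu): best is GAG at 42.6.
Codon 2 (Gly): best is GGG at 39.4.
Codon 3 (Gln): best is CAA at 41.2.
Codon 4 (Asn): best is AAC at 44.2.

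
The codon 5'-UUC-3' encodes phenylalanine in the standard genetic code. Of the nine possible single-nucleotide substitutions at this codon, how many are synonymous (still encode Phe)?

1

Position 1: none → 0 synonymous.
Position 2: none → 0 synonymous.
Position 3: UUU → 1 synonymous.
Total: 0 + 0 + 1 = 1.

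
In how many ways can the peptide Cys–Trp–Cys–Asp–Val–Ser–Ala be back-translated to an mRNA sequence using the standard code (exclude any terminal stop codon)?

768

Cys: 2 codons.
Trp: 1 codon.
Cys: 2 codons.
Asp: 2 codons.
Val: 4 codons.
Ser: 6 codons.
Ala: 4 codons.
2 × 1 × 2 × 2 × 4 × 6 × 4 = 768.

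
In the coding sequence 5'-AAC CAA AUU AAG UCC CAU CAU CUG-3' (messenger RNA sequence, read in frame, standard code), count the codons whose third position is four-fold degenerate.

Codon 1 AAC (Asn): third position 2-fold.
Codon 2 CAA (Gln): third position 2-fold.
Codon 3 AUU (Ile): third position 3-fold.
Codon 4 AAG (Lys): third position 2-fold.
Codon 5 UCC (Ser): third position 4-fold.
Codon 6 CAU (His): third position 2-fold.
Codon 7 CAU (His): third position 2-fold.
Codon 8 CUG (Leu): third position 4-fold.
Four-fold degenerate third positions: 2.

2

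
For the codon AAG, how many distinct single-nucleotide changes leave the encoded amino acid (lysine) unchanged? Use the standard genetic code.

1

Position 1: none → 0 synonymous.
Position 2: none → 0 synonymous.
Position 3: AAA → 1 synonymous.
Total: 0 + 0 + 1 = 1.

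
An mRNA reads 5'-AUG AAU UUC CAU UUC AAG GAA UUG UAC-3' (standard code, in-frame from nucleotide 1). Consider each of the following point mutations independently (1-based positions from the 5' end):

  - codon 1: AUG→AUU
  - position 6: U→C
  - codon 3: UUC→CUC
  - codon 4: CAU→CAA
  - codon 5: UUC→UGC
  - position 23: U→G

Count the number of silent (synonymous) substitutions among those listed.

1

Codon 1: AUG (Met) → AUU (Ile) — missense.
Codon 2: AAU (Asn) → AAC (Asn) — synonymous.
Codon 3: UUC (Phe) → CUC (Leu) — missense.
Codon 4: CAU (His) → CAA (Gln) — missense.
Codon 5: UUC (Phe) → UGC (Cys) — missense.
Codon 8: UUG (Leu) → UGG (Trp) — missense.
Synonymous: 1 of 6.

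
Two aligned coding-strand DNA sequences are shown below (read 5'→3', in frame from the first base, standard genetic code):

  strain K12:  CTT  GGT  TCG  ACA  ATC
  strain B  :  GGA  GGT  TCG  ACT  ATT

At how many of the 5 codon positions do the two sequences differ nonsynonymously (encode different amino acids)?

1

Codon 1: CTT Leu / GGA Gly — nonsynonymous.
Codon 2: GGT Gly / GGT Gly — identical.
Codon 3: TCG Ser / TCG Ser — identical.
Codon 4: ACA Thr / ACT Thr — synonymous.
Codon 5: ATC Ile / ATT Ile — synonymous.
Nonsynonymous differences: 1.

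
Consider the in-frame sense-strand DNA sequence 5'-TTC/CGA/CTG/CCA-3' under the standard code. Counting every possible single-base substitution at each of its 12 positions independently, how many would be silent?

Codon 1 (TTC, Phe): 1 synonymous substitution.
Codon 2 (CGA, Arg): 4 synonymous substitutions.
Codon 3 (CTG, Leu): 4 synonymous substitutions.
Codon 4 (CCA, Pro): 3 synonymous substitutions.
Total: 1 + 4 + 4 + 3 = 12.

12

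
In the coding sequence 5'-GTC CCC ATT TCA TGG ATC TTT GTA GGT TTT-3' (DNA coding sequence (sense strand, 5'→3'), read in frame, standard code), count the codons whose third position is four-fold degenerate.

Codon 1 GTC (Val): third position 4-fold.
Codon 2 CCC (Pro): third position 4-fold.
Codon 3 ATT (Ile): third position 3-fold.
Codon 4 TCA (Ser): third position 4-fold.
Codon 5 TGG (Trp): third position 1-fold.
Codon 6 ATC (Ile): third position 3-fold.
Codon 7 TTT (Phe): third position 2-fold.
Codon 8 GTA (Val): third position 4-fold.
Codon 9 GGT (Gly): third position 4-fold.
Codon 10 TTT (Phe): third position 2-fold.
Four-fold degenerate third positions: 5.

5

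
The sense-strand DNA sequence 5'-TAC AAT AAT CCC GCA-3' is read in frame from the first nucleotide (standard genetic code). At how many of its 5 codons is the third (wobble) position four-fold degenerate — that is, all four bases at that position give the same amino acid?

Codon 1 TAC (Tyr): third position 2-fold.
Codon 2 AAT (Asn): third position 2-fold.
Codon 3 AAT (Asn): third position 2-fold.
Codon 4 CCC (Pro): third position 4-fold.
Codon 5 GCA (Ala): third position 4-fold.
Four-fold degenerate third positions: 2.

2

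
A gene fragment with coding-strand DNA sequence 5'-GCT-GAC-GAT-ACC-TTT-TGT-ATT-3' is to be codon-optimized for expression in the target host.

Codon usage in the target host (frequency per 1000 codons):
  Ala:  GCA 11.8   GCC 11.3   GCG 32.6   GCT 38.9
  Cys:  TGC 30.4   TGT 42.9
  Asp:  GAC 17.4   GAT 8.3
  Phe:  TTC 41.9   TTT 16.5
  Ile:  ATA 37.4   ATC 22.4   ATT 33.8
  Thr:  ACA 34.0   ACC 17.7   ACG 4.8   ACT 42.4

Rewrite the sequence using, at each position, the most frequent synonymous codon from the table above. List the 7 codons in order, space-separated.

GCT GAC GAC ACT TTC TGT ATA

Codon 1 (Ala): best is GCT at 38.9.
Codon 2 (Asp): best is GAC at 17.4.
Codon 3 (Asp): best is GAC at 17.4.
Codon 4 (Thr): best is ACT at 42.4.
Codon 5 (Phe): best is TTC at 41.9.
Codon 6 (Cys): best is TGT at 42.9.
Codon 7 (Ile): best is ATA at 37.4.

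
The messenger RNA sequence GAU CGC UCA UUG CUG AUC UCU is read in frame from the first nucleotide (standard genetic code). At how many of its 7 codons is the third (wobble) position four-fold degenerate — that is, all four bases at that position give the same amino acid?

4

Codon 1 GAU (Asp): third position 2-fold.
Codon 2 CGC (Arg): third position 4-fold.
Codon 3 UCA (Ser): third position 4-fold.
Codon 4 UUG (Leu): third position 2-fold.
Codon 5 CUG (Leu): third position 4-fold.
Codon 6 AUC (Ile): third position 3-fold.
Codon 7 UCU (Ser): third position 4-fold.
Four-fold degenerate third positions: 4.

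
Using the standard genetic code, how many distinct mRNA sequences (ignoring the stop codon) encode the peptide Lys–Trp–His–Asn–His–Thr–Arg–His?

Lys: 2 codons.
Trp: 1 codon.
His: 2 codons.
Asn: 2 codons.
His: 2 codons.
Thr: 4 codons.
Arg: 6 codons.
His: 2 codons.
2 × 1 × 2 × 2 × 2 × 4 × 6 × 2 = 768.

768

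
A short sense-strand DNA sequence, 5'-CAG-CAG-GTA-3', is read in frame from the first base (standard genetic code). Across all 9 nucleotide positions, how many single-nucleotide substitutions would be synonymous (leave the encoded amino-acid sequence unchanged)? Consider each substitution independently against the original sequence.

5

Codon 1 (CAG, Gln): 1 synonymous substitution.
Codon 2 (CAG, Gln): 1 synonymous substitution.
Codon 3 (GTA, Val): 3 synonymous substitutions.
Total: 1 + 1 + 3 = 5.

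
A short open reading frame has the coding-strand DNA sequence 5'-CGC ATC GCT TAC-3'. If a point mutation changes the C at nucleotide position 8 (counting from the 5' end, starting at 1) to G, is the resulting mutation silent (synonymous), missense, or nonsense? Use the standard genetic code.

missense

Position 8 falls in codon 3: GCT → Ala.
After the substitution the codon is GGT → Gly.
Ala ≠ Gly, so this is a missense mutation.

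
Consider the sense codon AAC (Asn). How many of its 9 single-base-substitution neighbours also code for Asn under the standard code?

Position 1: none → 0 synonymous.
Position 2: none → 0 synonymous.
Position 3: AAU → 1 synonymous.
Total: 0 + 0 + 1 = 1.

1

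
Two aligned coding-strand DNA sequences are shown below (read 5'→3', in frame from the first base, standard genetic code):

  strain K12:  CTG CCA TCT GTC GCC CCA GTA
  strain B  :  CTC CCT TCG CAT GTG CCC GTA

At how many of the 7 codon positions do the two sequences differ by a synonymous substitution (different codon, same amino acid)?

Codon 1: CTG Leu / CTC Leu — synonymous.
Codon 2: CCA Pro / CCT Pro — synonymous.
Codon 3: TCT Ser / TCG Ser — synonymous.
Codon 4: GTC Val / CAT His — nonsynonymous.
Codon 5: GCC Ala / GTG Val — nonsynonymous.
Codon 6: CCA Pro / CCC Pro — synonymous.
Codon 7: GTA Val / GTA Val — identical.
Synonymous differences: 4.

4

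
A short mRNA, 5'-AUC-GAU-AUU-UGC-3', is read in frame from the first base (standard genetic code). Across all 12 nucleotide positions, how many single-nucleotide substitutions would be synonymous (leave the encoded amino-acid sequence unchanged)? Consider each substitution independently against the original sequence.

Codon 1 (AUC, Ile): 2 synonymous substitutions.
Codon 2 (GAU, Asp): 1 synonymous substitution.
Codon 3 (AUU, Ile): 2 synonymous substitutions.
Codon 4 (UGC, Cys): 1 synonymous substitution.
Total: 2 + 1 + 2 + 1 = 6.

6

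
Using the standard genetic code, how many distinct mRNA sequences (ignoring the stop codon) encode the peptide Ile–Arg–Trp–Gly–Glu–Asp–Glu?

576

Ile: 3 codons.
Arg: 6 codons.
Trp: 1 codon.
Gly: 4 codons.
Glu: 2 codons.
Asp: 2 codons.
Glu: 2 codons.
3 × 6 × 1 × 4 × 2 × 2 × 2 = 576.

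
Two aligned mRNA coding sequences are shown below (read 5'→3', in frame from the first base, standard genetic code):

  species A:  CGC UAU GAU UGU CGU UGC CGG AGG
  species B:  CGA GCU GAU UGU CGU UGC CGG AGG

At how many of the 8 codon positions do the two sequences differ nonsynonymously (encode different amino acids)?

1

Codon 1: CGC Arg / CGA Arg — synonymous.
Codon 2: UAU Tyr / GCU Ala — nonsynonymous.
Codon 3: GAU Asp / GAU Asp — identical.
Codon 4: UGU Cys / UGU Cys — identical.
Codon 5: CGU Arg / CGU Arg — identical.
Codon 6: UGC Cys / UGC Cys — identical.
Codon 7: CGG Arg / CGG Arg — identical.
Codon 8: AGG Arg / AGG Arg — identical.
Nonsynonymous differences: 1.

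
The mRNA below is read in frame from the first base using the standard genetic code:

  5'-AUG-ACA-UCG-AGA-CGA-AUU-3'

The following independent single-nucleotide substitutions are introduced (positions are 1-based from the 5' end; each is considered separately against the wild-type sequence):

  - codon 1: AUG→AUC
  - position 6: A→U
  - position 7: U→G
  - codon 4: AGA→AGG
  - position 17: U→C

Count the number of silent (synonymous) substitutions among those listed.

Codon 1: AUG (Met) → AUC (Ile) — missense.
Codon 2: ACA (Thr) → ACU (Thr) — synonymous.
Codon 3: UCG (Ser) → GCG (Ala) — missense.
Codon 4: AGA (Arg) → AGG (Arg) — synonymous.
Codon 6: AUU (Ile) → ACU (Thr) — missense.
Synonymous: 2 of 5.

2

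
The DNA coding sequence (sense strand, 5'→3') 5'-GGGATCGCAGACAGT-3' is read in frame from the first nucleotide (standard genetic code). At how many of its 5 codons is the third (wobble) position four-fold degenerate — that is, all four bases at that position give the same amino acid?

Codon 1 GGG (Gly): third position 4-fold.
Codon 2 ATC (Ile): third position 3-fold.
Codon 3 GCA (Ala): third position 4-fold.
Codon 4 GAC (Asp): third position 2-fold.
Codon 5 AGT (Ser): third position 2-fold.
Four-fold degenerate third positions: 2.

2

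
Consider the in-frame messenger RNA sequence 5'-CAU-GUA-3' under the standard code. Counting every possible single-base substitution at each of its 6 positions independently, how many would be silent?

4

Codon 1 (CAU, His): 1 synonymous substitution.
Codon 2 (GUA, Val): 3 synonymous substitutions.
Total: 1 + 3 = 4.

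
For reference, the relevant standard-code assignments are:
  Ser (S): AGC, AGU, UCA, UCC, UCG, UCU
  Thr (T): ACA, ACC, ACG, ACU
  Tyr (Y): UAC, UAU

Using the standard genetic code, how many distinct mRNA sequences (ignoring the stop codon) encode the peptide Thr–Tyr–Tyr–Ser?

Thr: 4 codons.
Tyr: 2 codons.
Tyr: 2 codons.
Ser: 6 codons.
4 × 2 × 2 × 6 = 96.

96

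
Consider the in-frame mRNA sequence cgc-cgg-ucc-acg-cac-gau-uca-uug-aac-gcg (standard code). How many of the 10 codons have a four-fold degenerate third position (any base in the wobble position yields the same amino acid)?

6

Codon 1 CGC (Arg): third position 4-fold.
Codon 2 CGG (Arg): third position 4-fold.
Codon 3 UCC (Ser): third position 4-fold.
Codon 4 ACG (Thr): third position 4-fold.
Codon 5 CAC (His): third position 2-fold.
Codon 6 GAU (Asp): third position 2-fold.
Codon 7 UCA (Ser): third position 4-fold.
Codon 8 UUG (Leu): third position 2-fold.
Codon 9 AAC (Asn): third position 2-fold.
Codon 10 GCG (Ala): third position 4-fold.
Four-fold degenerate third positions: 6.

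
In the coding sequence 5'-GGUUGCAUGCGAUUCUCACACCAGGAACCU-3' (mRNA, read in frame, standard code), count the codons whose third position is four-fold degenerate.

Codon 1 GGU (Gly): third position 4-fold.
Codon 2 UGC (Cys): third position 2-fold.
Codon 3 AUG (Met): third position 1-fold.
Codon 4 CGA (Arg): third position 4-fold.
Codon 5 UUC (Phe): third position 2-fold.
Codon 6 UCA (Ser): third position 4-fold.
Codon 7 CAC (His): third position 2-fold.
Codon 8 CAG (Gln): third position 2-fold.
Codon 9 GAA (Glu): third position 2-fold.
Codon 10 CCU (Pro): third position 4-fold.
Four-fold degenerate third positions: 4.

4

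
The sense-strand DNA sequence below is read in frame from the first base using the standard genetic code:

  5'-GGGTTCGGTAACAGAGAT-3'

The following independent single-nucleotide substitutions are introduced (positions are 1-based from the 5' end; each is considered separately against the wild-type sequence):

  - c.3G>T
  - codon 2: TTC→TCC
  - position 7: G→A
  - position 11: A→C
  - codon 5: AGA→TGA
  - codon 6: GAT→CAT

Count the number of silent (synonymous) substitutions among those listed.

1

Codon 1: GGG (Gly) → GGT (Gly) — synonymous.
Codon 2: TTC (Phe) → TCC (Ser) — missense.
Codon 3: GGT (Gly) → AGT (Ser) — missense.
Codon 4: AAC (Asn) → ACC (Thr) — missense.
Codon 5: AGA (Arg) → TGA (Stop) — nonsense.
Codon 6: GAT (Asp) → CAT (His) — missense.
Synonymous: 1 of 6.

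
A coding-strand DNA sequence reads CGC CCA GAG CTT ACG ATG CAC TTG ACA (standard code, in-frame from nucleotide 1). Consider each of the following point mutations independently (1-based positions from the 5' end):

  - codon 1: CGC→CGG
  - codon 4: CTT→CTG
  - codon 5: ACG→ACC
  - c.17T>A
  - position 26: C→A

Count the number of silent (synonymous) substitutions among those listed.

3

Codon 1: CGC (Arg) → CGG (Arg) — synonymous.
Codon 4: CTT (Leu) → CTG (Leu) — synonymous.
Codon 5: ACG (Thr) → ACC (Thr) — synonymous.
Codon 6: ATG (Met) → AAG (Lys) — missense.
Codon 9: ACA (Thr) → AAA (Lys) — missense.
Synonymous: 3 of 5.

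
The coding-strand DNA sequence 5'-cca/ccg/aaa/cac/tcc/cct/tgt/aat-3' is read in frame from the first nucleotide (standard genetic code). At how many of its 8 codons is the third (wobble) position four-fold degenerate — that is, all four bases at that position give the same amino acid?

4

Codon 1 CCA (Pro): third position 4-fold.
Codon 2 CCG (Pro): third position 4-fold.
Codon 3 AAA (Lys): third position 2-fold.
Codon 4 CAC (His): third position 2-fold.
Codon 5 TCC (Ser): third position 4-fold.
Codon 6 CCT (Pro): third position 4-fold.
Codon 7 TGT (Cys): third position 2-fold.
Codon 8 AAT (Asn): third position 2-fold.
Four-fold degenerate third positions: 4.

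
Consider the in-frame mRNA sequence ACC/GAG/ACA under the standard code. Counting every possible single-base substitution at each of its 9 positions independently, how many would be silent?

Codon 1 (ACC, Thr): 3 synonymous substitutions.
Codon 2 (GAG, Glu): 1 synonymous substitution.
Codon 3 (ACA, Thr): 3 synonymous substitutions.
Total: 3 + 1 + 3 = 7.

7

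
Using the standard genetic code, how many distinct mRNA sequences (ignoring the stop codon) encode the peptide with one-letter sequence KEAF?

32

Lys: 2 codons.
Glu: 2 codons.
Ala: 4 codons.
Phe: 2 codons.
2 × 2 × 4 × 2 = 32.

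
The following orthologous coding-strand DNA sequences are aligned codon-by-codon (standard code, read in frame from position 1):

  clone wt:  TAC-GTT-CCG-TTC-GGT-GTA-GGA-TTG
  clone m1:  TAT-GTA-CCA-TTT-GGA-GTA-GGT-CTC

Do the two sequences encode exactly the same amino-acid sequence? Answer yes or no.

Codon 1: TAC Tyr / TAT Tyr — synonymous.
Codon 2: GTT Val / GTA Val — synonymous.
Codon 3: CCG Pro / CCA Pro — synonymous.
Codon 4: TTC Phe / TTT Phe — synonymous.
Codon 5: GGT Gly / GGA Gly — synonymous.
Codon 6: GTA Val / GTA Val — identical.
Codon 7: GGA Gly / GGT Gly — synonymous.
Codon 8: TTG Leu / CTC Leu — synonymous.
Nonsynonymous differences: 0 → same protein.

yes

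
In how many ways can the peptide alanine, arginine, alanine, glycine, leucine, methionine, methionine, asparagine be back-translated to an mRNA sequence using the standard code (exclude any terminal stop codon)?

4608

Ala: 4 codons.
Arg: 6 codons.
Ala: 4 codons.
Gly: 4 codons.
Leu: 6 codons.
Met: 1 codon.
Met: 1 codon.
Asn: 2 codons.
4 × 6 × 4 × 4 × 6 × 1 × 1 × 2 = 4608.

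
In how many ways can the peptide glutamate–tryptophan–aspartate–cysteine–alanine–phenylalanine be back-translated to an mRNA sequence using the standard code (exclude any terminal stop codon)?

64

Glu: 2 codons.
Trp: 1 codon.
Asp: 2 codons.
Cys: 2 codons.
Ala: 4 codons.
Phe: 2 codons.
2 × 1 × 2 × 2 × 4 × 2 = 64.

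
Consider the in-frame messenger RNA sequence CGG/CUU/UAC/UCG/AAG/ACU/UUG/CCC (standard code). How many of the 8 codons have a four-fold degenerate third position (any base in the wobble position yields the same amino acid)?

Codon 1 CGG (Arg): third position 4-fold.
Codon 2 CUU (Leu): third position 4-fold.
Codon 3 UAC (Tyr): third position 2-fold.
Codon 4 UCG (Ser): third position 4-fold.
Codon 5 AAG (Lys): third position 2-fold.
Codon 6 ACU (Thr): third position 4-fold.
Codon 7 UUG (Leu): third position 2-fold.
Codon 8 CCC (Pro): third position 4-fold.
Four-fold degenerate third positions: 5.

5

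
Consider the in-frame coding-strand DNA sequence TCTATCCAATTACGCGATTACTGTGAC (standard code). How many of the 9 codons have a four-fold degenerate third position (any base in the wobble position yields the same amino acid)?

2

Codon 1 TCT (Ser): third position 4-fold.
Codon 2 ATC (Ile): third position 3-fold.
Codon 3 CAA (Gln): third position 2-fold.
Codon 4 TTA (Leu): third position 2-fold.
Codon 5 CGC (Arg): third position 4-fold.
Codon 6 GAT (Asp): third position 2-fold.
Codon 7 TAC (Tyr): third position 2-fold.
Codon 8 TGT (Cys): third position 2-fold.
Codon 9 GAC (Asp): third position 2-fold.
Four-fold degenerate third positions: 2.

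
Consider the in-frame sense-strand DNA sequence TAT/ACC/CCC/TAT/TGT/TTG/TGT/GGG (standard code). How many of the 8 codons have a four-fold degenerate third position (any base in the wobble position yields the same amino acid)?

Codon 1 TAT (Tyr): third position 2-fold.
Codon 2 ACC (Thr): third position 4-fold.
Codon 3 CCC (Pro): third position 4-fold.
Codon 4 TAT (Tyr): third position 2-fold.
Codon 5 TGT (Cys): third position 2-fold.
Codon 6 TTG (Leu): third position 2-fold.
Codon 7 TGT (Cys): third position 2-fold.
Codon 8 GGG (Gly): third position 4-fold.
Four-fold degenerate third positions: 3.

3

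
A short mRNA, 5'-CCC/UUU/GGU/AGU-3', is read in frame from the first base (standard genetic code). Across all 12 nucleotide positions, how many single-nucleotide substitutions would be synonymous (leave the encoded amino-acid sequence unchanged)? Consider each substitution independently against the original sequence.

8

Codon 1 (CCC, Pro): 3 synonymous substitutions.
Codon 2 (UUU, Phe): 1 synonymous substitution.
Codon 3 (GGU, Gly): 3 synonymous substitutions.
Codon 4 (AGU, Ser): 1 synonymous substitution.
Total: 3 + 1 + 3 + 1 = 8.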